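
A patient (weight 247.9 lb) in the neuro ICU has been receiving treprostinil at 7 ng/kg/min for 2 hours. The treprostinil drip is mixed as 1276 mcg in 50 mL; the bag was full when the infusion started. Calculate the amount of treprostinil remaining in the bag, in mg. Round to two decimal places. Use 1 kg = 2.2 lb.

Weight = 247.9 lb ÷ 2.2 lb/kg = 112.6818 kg
Dose = 7 ng/kg/min × 112.6818 kg = 788.7727 ng/min
788.7727 ng/min × 60 min/hr = 47326.36 ng/hr
Concentration = 1276 mcg ÷ 50 mL = 25.52 mcg/mL = 25520 ng/mL
Rate = 47326.36 ng/hr ÷ 25520 ng/mL = 1.854481 mL/hr
Volume infused = 1.854481 mL/hr × 2 hr = 3.708963 mL
Volume remaining = 50 − 3.708963 = 46.29104 mL
Drug remaining = 46.29104 mL × 25520 ng/mL = 1181347 ng = 1.181347 mg

1.18 mg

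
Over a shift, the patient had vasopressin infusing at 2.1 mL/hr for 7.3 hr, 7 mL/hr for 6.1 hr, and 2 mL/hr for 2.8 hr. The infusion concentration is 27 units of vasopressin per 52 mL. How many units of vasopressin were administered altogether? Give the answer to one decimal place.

Concentration = 27 units ÷ 52 mL = 0.5192308 units/mL
Stage 1: 2.1 mL/hr × 7.3 hr = 15.33 mL → 15.33 mL × 0.5192308 units/mL = 7.959808 units
Stage 2: 7 mL/hr × 6.1 hr = 42.7 mL → 42.7 mL × 0.5192308 units/mL = 22.17115 units
Stage 3: 2 mL/hr × 2.8 hr = 5.6 mL → 5.6 mL × 0.5192308 units/mL = 2.907692 units
Total = 7.959808 + 22.17115 + 2.907692 = 33.03865 units

33.0 units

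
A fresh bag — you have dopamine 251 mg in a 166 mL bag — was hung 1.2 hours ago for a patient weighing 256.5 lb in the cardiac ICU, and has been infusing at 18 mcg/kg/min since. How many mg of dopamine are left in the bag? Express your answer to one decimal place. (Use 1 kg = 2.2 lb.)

Weight = 256.5 lb ÷ 2.2 lb/kg = 116.5909 kg
Dose = 18 mcg/kg/min × 116.5909 kg = 2098.636 mcg/min
2098.636 mcg/min × 60 min/hr = 125918.2 mcg/hr
Concentration = 251 mg ÷ 166 mL = 1.512048 mg/mL = 1512.048 mcg/mL
Rate = 125918.2 mcg/hr ÷ 1512.048 mcg/mL = 83.27657 mL/hr
Volume infused = 83.27657 mL/hr × 1.2 hr = 99.93188 mL
Volume remaining = 166 − 99.93188 = 66.06812 mL
Drug remaining = 66.06812 mL × 1512.048 mcg/mL = 99898.18 mcg = 99.89818 mg

99.9 mg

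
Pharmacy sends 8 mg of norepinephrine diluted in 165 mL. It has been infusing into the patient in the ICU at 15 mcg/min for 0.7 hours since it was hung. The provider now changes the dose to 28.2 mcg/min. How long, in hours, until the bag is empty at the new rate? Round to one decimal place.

Initial rate:
15 mcg/min × 60 min/hr = 900 mcg/hr
Concentration = 8 mg ÷ 165 mL = 0.04848485 mg/mL = 48.48485 mcg/mL
Rate = 900 mcg/hr ÷ 48.48485 mcg/mL = 18.5625 mL/hr
Volume infused so far = 18.5625 mL/hr × 0.7 hr = 12.99375 mL
Volume remaining = 165 − 12.99375 = 152.0062 mL
New rate:
28.2 mcg/min × 60 min/hr = 1692 mcg/hr
Rate = 1692 mcg/hr ÷ 48.48485 mcg/mL = 34.8975 mL/hr
Time remaining = 152.0062 mL ÷ 34.8975 mL/hr = 4.355792 hr

4.4 hours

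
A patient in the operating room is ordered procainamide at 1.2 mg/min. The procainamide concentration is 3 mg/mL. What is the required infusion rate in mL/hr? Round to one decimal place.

24.0 mL/hr

1.2 mg/min × 60 min/hr = 72 mg/hr
Rate = 72 mg/hr ÷ 3 mg/mL = 24 mL/hr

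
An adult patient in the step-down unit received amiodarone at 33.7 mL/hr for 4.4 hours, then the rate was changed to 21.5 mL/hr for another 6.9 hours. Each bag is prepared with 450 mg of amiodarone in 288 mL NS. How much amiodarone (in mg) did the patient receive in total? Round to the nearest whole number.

Concentration = 450 mg ÷ 288 mL = 1.5625 mg/mL
Stage 1: 33.7 mL/hr × 4.4 hr = 148.28 mL → 148.28 mL × 1.5625 mg/mL = 231.6875 mg
Stage 2: 21.5 mL/hr × 6.9 hr = 148.35 mL → 148.35 mL × 1.5625 mg/mL = 231.7969 mg
Total = 231.6875 + 231.7969 = 463.4844 mg

463 mg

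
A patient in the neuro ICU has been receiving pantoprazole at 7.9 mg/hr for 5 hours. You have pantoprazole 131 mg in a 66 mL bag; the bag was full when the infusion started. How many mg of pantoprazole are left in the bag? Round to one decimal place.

Concentration = 131 mg ÷ 66 mL = 1.984848 mg/mL
Rate = 7.9 mg/hr ÷ 1.984848 mg/mL = 3.980153 mL/hr
Volume infused = 3.980153 mL/hr × 5 hr = 19.90076 mL
Volume remaining = 66 − 19.90076 = 46.09924 mL
Drug remaining = 46.09924 mL × 1.984848 mg/mL = 91.5 mg

91.5 mg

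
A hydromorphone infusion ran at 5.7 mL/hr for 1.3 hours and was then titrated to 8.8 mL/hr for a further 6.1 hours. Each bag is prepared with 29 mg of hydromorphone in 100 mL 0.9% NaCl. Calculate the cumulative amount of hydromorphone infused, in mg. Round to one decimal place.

17.7 mg

Concentration = 29 mg ÷ 100 mL = 0.29 mg/mL
Stage 1: 5.7 mL/hr × 1.3 hr = 7.41 mL → 7.41 mL × 0.29 mg/mL = 2.1489 mg
Stage 2: 8.8 mL/hr × 6.1 hr = 53.68 mL → 53.68 mL × 0.29 mg/mL = 15.5672 mg
Total = 2.1489 + 15.5672 = 17.7161 mg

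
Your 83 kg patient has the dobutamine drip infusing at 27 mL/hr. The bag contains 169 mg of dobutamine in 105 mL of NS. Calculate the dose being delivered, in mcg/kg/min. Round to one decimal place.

8.7 mcg/kg/min

Concentration = 169 mg ÷ 105 mL = 1.609524 mg/mL = 1609.524 mcg/mL
Drug rate = 27 mL/hr × 1609.524 mcg/mL = 43457.14 mcg/hr
43457.14 mcg/hr ÷ 60 min/hr = 724.2857 mcg/min
724.2857 mcg/min ÷ 83 kg = 8.726334 mcg/kg/min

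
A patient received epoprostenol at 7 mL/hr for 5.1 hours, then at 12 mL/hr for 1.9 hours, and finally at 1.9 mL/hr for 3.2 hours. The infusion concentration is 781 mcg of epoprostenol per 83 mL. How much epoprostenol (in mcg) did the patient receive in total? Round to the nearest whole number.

608 mcg

Concentration = 781 mcg ÷ 83 mL = 9.409639 mcg/mL
Stage 1: 7 mL/hr × 5.1 hr = 35.7 mL → 35.7 mL × 9.409639 mcg/mL = 335.9241 mcg
Stage 2: 12 mL/hr × 1.9 hr = 22.8 mL → 22.8 mL × 9.409639 mcg/mL = 214.5398 mcg
Stage 3: 1.9 mL/hr × 3.2 hr = 6.08 mL → 6.08 mL × 9.409639 mcg/mL = 57.2106 mcg
Total = 335.9241 + 214.5398 + 57.2106 = 607.6745 mcg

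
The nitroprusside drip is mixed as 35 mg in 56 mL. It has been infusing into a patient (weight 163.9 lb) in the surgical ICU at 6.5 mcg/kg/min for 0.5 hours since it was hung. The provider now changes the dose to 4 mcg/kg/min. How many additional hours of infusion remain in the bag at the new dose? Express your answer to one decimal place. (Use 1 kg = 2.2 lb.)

1.1 hours

Initial rate:
Weight = 163.9 lb ÷ 2.2 lb/kg = 74.5 kg
Dose = 6.5 mcg/kg/min × 74.5 kg = 484.25 mcg/min
484.25 mcg/min × 60 min/hr = 29055 mcg/hr
Concentration = 35 mg ÷ 56 mL = 0.625 mg/mL = 625 mcg/mL
Rate = 29055 mcg/hr ÷ 625 mcg/mL = 46.488 mL/hr
Volume infused so far = 46.488 mL/hr × 0.5 hr = 23.244 mL
Volume remaining = 56 − 23.244 = 32.756 mL
New rate:
Dose = 4 mcg/kg/min × 74.5 kg = 298 mcg/min
298 mcg/min × 60 min/hr = 17880 mcg/hr
Rate = 17880 mcg/hr ÷ 625 mcg/mL = 28.608 mL/hr
Time remaining = 32.756 mL ÷ 28.608 mL/hr = 1.144994 hr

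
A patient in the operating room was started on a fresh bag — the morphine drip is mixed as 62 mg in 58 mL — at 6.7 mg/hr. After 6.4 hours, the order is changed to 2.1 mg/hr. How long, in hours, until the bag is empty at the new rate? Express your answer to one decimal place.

Initial rate:
Concentration = 62 mg ÷ 58 mL = 1.068966 mg/mL
Rate = 6.7 mg/hr ÷ 1.068966 mg/mL = 6.267742 mL/hr
Volume infused so far = 6.267742 mL/hr × 6.4 hr = 40.11355 mL
Volume remaining = 58 − 40.11355 = 17.88645 mL
New rate:
Rate = 2.1 mg/hr ÷ 1.068966 mg/mL = 1.964516 mL/hr
Time remaining = 17.88645 mL ÷ 1.964516 mL/hr = 9.104762 hr

9.1 hours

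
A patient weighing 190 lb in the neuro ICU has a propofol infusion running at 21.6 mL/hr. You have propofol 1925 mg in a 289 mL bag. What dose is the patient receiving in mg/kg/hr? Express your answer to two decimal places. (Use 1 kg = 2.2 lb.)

1.67 mg/kg/hr

Weight = 190 lb ÷ 2.2 lb/kg = 86.36364 kg
Concentration = 1925 mg ÷ 289 mL = 6.6609 mg/mL
Drug rate = 21.6 mL/hr × 6.6609 mg/mL = 143.8754 mg/hr
143.8754 mg/hr ÷ 86.36364 kg = 1.665926 mg/kg/hr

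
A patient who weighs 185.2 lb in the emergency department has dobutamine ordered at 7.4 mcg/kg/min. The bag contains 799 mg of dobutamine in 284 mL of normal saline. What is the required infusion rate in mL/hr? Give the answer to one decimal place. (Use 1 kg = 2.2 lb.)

Weight = 185.2 lb ÷ 2.2 lb/kg = 84.18182 kg
Dose = 7.4 mcg/kg/min × 84.18182 kg = 622.9455 mcg/min
622.9455 mcg/min × 60 min/hr = 37376.73 mcg/hr
Concentration = 799 mg ÷ 284 mL = 2.81338 mg/mL = 2813.38 mcg/mL
Rate = 37376.73 mcg/hr ÷ 2813.38 mcg/mL = 13.28534 mL/hr

13.3 mL/hr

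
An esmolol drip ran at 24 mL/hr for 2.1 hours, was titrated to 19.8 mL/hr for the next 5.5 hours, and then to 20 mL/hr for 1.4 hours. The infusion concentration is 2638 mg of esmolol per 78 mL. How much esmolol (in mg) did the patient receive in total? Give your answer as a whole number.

Concentration = 2638 mg ÷ 78 mL = 33.82051 mg/mL
Stage 1: 24 mL/hr × 2.1 hr = 50.4 mL → 50.4 mL × 33.82051 mg/mL = 1704.554 mg
Stage 2: 19.8 mL/hr × 5.5 hr = 108.9 mL → 108.9 mL × 33.82051 mg/mL = 3683.054 mg
Stage 3: 20 mL/hr × 1.4 hr = 28 mL → 28 mL × 33.82051 mg/mL = 946.9744 mg
Total = 1704.554 + 3683.054 + 946.9744 = 6334.582 mg

6335 mg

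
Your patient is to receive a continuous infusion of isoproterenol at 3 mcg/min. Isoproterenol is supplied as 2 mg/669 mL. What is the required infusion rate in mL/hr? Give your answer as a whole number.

60 mL/hr

3 mcg/min × 60 min/hr = 180 mcg/hr
Concentration = 2 mg ÷ 669 mL = 0.002989537 mg/mL = 2.989537 mcg/mL
Rate = 180 mcg/hr ÷ 2.989537 mcg/mL = 60.21 mL/hr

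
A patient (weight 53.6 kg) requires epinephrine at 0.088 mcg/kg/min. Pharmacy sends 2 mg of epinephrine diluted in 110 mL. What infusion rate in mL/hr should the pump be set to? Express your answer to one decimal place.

15.6 mL/hr

Dose = 0.088 mcg/kg/min × 53.6 kg = 4.7168 mcg/min
4.7168 mcg/min × 60 min/hr = 283.008 mcg/hr
Concentration = 2 mg ÷ 110 mL = 0.01818182 mg/mL = 18.18182 mcg/mL
Rate = 283.008 mcg/hr ÷ 18.18182 mcg/mL = 15.56544 mL/hr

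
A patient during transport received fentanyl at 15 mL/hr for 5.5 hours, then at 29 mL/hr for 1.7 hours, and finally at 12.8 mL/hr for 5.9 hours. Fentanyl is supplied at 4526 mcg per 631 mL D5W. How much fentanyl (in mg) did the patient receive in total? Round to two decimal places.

Concentration = 4526 mcg ÷ 631 mL = 7.172742 mcg/mL
Stage 1: 15 mL/hr × 5.5 hr = 82.5 mL → 82.5 mL × 7.172742 mcg/mL = 591.7512 mcg
Stage 2: 29 mL/hr × 1.7 hr = 49.3 mL → 49.3 mL × 7.172742 mcg/mL = 353.6162 mcg
Stage 3: 12.8 mL/hr × 5.9 hr = 75.52 mL → 75.52 mL × 7.172742 mcg/mL = 541.6855 mcg
Total = 591.7512 + 353.6162 + 541.6855 = 1487.053 mcg = 1.487053 mg

1.49 mg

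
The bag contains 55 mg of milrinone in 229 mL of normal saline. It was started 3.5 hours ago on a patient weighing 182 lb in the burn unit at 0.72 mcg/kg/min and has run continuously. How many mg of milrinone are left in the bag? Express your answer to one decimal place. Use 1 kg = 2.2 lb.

42.5 mg

Weight = 182 lb ÷ 2.2 lb/kg = 82.72727 kg
Dose = 0.72 mcg/kg/min × 82.72727 kg = 59.56364 mcg/min
59.56364 mcg/min × 60 min/hr = 3573.818 mcg/hr
Concentration = 55 mg ÷ 229 mL = 0.2401747 mg/mL = 240.1747 mcg/mL
Rate = 3573.818 mcg/hr ÷ 240.1747 mcg/mL = 14.88008 mL/hr
Volume infused = 14.88008 mL/hr × 3.5 hr = 52.08028 mL
Volume remaining = 229 − 52.08028 = 176.9197 mL
Drug remaining = 176.9197 mL × 240.1747 mcg/mL = 42491.64 mcg = 42.49164 mg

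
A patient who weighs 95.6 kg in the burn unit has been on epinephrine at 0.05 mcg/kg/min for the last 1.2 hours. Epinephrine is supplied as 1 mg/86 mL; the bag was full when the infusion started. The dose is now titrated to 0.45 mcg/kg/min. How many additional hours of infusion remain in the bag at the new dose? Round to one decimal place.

0.3 hours

Initial rate:
Dose = 0.05 mcg/kg/min × 95.6 kg = 4.78 mcg/min
4.78 mcg/min × 60 min/hr = 286.8 mcg/hr
Concentration = 1 mg ÷ 86 mL = 0.01162791 mg/mL = 11.62791 mcg/mL
Rate = 286.8 mcg/hr ÷ 11.62791 mcg/mL = 24.6648 mL/hr
Volume infused so far = 24.6648 mL/hr × 1.2 hr = 29.59776 mL
Volume remaining = 86 − 29.59776 = 56.40224 mL
New rate:
Dose = 0.45 mcg/kg/min × 95.6 kg = 43.02 mcg/min
43.02 mcg/min × 60 min/hr = 2581.2 mcg/hr
Rate = 2581.2 mcg/hr ÷ 11.62791 mcg/mL = 221.9832 mL/hr
Time remaining = 56.40224 mL ÷ 221.9832 mL/hr = 0.2540834 hr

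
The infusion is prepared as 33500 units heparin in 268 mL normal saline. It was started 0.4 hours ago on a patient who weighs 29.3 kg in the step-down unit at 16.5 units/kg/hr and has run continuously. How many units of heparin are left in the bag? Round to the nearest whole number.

Dose = 16.5 units/kg/hr × 29.3 kg = 483.45 units/hr
Concentration = 33500 units ÷ 268 mL = 125 units/mL
Rate = 483.45 units/hr ÷ 125 units/mL = 3.8676 mL/hr
Volume infused = 3.8676 mL/hr × 0.4 hr = 1.54704 mL
Volume remaining = 268 − 1.54704 = 266.453 mL
Drug remaining = 266.453 mL × 125 units/mL = 33306.62 units

33307 units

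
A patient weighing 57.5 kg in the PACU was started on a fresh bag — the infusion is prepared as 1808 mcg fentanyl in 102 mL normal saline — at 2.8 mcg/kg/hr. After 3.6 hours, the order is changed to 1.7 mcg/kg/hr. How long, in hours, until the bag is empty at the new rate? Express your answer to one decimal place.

12.6 hours

Initial rate:
Dose = 2.8 mcg/kg/hr × 57.5 kg = 161 mcg/hr
Concentration = 1808 mcg ÷ 102 mL = 17.72549 mcg/mL
Rate = 161 mcg/hr ÷ 17.72549 mcg/mL = 9.082965 mL/hr
Volume infused so far = 9.082965 mL/hr × 3.6 hr = 32.69867 mL
Volume remaining = 102 − 32.69867 = 69.30133 mL
New rate:
Dose = 1.7 mcg/kg/hr × 57.5 kg = 97.75 mcg/hr
Rate = 97.75 mcg/hr ÷ 17.72549 mcg/mL = 5.514657 mL/hr
Time remaining = 69.30133 mL ÷ 5.514657 mL/hr = 12.56675 hr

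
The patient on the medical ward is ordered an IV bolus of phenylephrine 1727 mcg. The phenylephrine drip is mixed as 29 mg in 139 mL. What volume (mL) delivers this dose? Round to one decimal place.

Concentration = 29 mg ÷ 139 mL = 0.2086331 mg/mL = 208.6331 mcg/mL
Volume = 1727 mcg ÷ 208.6331 mcg/mL = 8.27769 mL

8.3 mL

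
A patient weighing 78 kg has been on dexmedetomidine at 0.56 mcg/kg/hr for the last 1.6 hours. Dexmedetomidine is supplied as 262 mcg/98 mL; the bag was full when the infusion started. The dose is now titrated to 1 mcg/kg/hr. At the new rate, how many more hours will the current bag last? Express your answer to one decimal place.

2.5 hours

Initial rate:
Dose = 0.56 mcg/kg/hr × 78 kg = 43.68 mcg/hr
Concentration = 262 mcg ÷ 98 mL = 2.673469 mcg/mL
Rate = 43.68 mcg/hr ÷ 2.673469 mcg/mL = 16.33832 mL/hr
Volume infused so far = 16.33832 mL/hr × 1.6 hr = 26.14131 mL
Volume remaining = 98 − 26.14131 = 71.85869 mL
New rate:
Dose = 1 mcg/kg/hr × 78 kg = 78 mcg/hr
Rate = 78 mcg/hr ÷ 2.673469 mcg/mL = 29.17557 mL/hr
Time remaining = 71.85869 mL ÷ 29.17557 mL/hr = 2.462974 hr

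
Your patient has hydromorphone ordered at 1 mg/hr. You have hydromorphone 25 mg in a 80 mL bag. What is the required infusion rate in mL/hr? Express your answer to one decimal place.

3.2 mL/hr

Concentration = 25 mg ÷ 80 mL = 0.3125 mg/mL
Rate = 1 mg/hr ÷ 0.3125 mg/mL = 3.2 mL/hr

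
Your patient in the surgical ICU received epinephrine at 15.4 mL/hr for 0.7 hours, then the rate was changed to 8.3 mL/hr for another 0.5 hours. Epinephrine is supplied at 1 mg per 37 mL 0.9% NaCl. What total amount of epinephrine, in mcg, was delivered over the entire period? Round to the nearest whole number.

404 mcg

Concentration = 1 mg ÷ 37 mL = 0.02702703 mg/mL
Stage 1: 15.4 mL/hr × 0.7 hr = 10.78 mL → 10.78 mL × 0.02702703 mg/mL = 0.2913514 mg
Stage 2: 8.3 mL/hr × 0.5 hr = 4.15 mL → 4.15 mL × 0.02702703 mg/mL = 0.1121622 mg
Total = 0.2913514 + 0.1121622 = 0.4035135 mg = 403.5135 mcg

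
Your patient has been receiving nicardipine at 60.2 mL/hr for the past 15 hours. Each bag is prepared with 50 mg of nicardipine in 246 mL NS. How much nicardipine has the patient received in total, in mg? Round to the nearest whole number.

Concentration = 50 mg ÷ 246 mL = 0.203252 mg/mL
Drug rate = 60.2 mL/hr × 0.203252 mg/mL = 12.23577 mg/hr
Total = 12.23577 mg/hr × 15 hr = 183.5366 mg

184 mg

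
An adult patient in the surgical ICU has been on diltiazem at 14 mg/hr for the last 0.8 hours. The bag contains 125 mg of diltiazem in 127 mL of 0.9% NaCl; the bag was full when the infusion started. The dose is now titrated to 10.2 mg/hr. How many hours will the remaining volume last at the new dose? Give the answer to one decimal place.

Initial rate:
Concentration = 125 mg ÷ 127 mL = 0.984252 mg/mL
Rate = 14 mg/hr ÷ 0.984252 mg/mL = 14.224 mL/hr
Volume infused so far = 14.224 mL/hr × 0.8 hr = 11.3792 mL
Volume remaining = 127 − 11.3792 = 115.6208 mL
New rate:
Rate = 10.2 mg/hr ÷ 0.984252 mg/mL = 10.3632 mL/hr
Time remaining = 115.6208 mL ÷ 10.3632 mL/hr = 11.15686 hr

11.2 hours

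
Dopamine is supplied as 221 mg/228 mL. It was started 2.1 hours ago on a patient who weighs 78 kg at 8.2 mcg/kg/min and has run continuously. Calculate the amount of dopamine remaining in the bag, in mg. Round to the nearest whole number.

140 mg

Dose = 8.2 mcg/kg/min × 78 kg = 639.6 mcg/min
639.6 mcg/min × 60 min/hr = 38376 mcg/hr
Concentration = 221 mg ÷ 228 mL = 0.9692982 mg/mL = 969.2982 mcg/mL
Rate = 38376 mcg/hr ÷ 969.2982 mcg/mL = 39.59153 mL/hr
Volume infused = 39.59153 mL/hr × 2.1 hr = 83.14221 mL
Volume remaining = 228 − 83.14221 = 144.8578 mL
Drug remaining = 144.8578 mL × 969.2982 mcg/mL = 140410.4 mcg = 140.4104 mg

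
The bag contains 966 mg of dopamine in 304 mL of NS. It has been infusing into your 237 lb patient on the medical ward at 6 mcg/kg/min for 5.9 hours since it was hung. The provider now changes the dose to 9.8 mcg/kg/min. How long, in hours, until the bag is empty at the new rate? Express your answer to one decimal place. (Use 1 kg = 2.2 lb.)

Initial rate:
Weight = 237 lb ÷ 2.2 lb/kg = 107.7273 kg
Dose = 6 mcg/kg/min × 107.7273 kg = 646.3636 mcg/min
646.3636 mcg/min × 60 min/hr = 38781.82 mcg/hr
Concentration = 966 mg ÷ 304 mL = 3.177632 mg/mL = 3177.632 mcg/mL
Rate = 38781.82 mcg/hr ÷ 3177.632 mcg/mL = 12.20463 mL/hr
Volume infused so far = 12.20463 mL/hr × 5.9 hr = 72.00732 mL
Volume remaining = 304 − 72.00732 = 231.9927 mL
New rate:
Dose = 9.8 mcg/kg/min × 107.7273 kg = 1055.727 mcg/min
1055.727 mcg/min × 60 min/hr = 63343.64 mcg/hr
Rate = 63343.64 mcg/hr ÷ 3177.632 mcg/mL = 19.93423 mL/hr
Time remaining = 231.9927 mL ÷ 19.93423 mL/hr = 11.63791 hr

11.6 hours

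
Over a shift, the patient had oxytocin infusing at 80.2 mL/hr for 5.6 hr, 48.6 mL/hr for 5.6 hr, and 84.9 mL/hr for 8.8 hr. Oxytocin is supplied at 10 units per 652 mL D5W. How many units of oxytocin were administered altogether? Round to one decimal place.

22.5 units

Concentration = 10 units ÷ 652 mL = 0.01533742 units/mL
Stage 1: 80.2 mL/hr × 5.6 hr = 449.12 mL → 449.12 mL × 0.01533742 units/mL = 6.888344 units
Stage 2: 48.6 mL/hr × 5.6 hr = 272.16 mL → 272.16 mL × 0.01533742 units/mL = 4.174233 units
Stage 3: 84.9 mL/hr × 8.8 hr = 747.12 mL → 747.12 mL × 0.01533742 units/mL = 11.4589 units
Total = 6.888344 + 4.174233 + 11.4589 = 22.52147 units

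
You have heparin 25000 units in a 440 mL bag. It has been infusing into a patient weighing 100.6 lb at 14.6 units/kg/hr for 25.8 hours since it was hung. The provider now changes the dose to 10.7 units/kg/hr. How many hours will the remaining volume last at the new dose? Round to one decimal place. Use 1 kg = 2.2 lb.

Initial rate:
Weight = 100.6 lb ÷ 2.2 lb/kg = 45.72727 kg
Dose = 14.6 units/kg/hr × 45.72727 kg = 667.6182 units/hr
Concentration = 25000 units ÷ 440 mL = 56.81818 units/mL
Rate = 667.6182 units/hr ÷ 56.81818 units/mL = 11.75008 mL/hr
Volume infused so far = 11.75008 mL/hr × 25.8 hr = 303.1521 mL
Volume remaining = 440 − 303.1521 = 136.8479 mL
New rate:
Dose = 10.7 units/kg/hr × 45.72727 kg = 489.2818 units/hr
Rate = 489.2818 units/hr ÷ 56.81818 units/mL = 8.61136 mL/hr
Time remaining = 136.8479 mL ÷ 8.61136 mL/hr = 15.89156 hr

15.9 hours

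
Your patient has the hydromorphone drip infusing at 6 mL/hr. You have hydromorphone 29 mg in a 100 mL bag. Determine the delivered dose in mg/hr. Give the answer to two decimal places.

1.74 mg/hr

Concentration = 29 mg ÷ 100 mL = 0.29 mg/mL
Drug rate = 6 mL/hr × 0.29 mg/mL = 1.74 mg/hr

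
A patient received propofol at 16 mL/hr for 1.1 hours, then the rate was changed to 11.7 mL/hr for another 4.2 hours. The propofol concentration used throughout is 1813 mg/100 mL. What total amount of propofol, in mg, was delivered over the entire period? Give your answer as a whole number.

1210 mg

Concentration = 1813 mg ÷ 100 mL = 18.13 mg/mL
Stage 1: 16 mL/hr × 1.1 hr = 17.6 mL → 17.6 mL × 18.13 mg/mL = 319.088 mg
Stage 2: 11.7 mL/hr × 4.2 hr = 49.14 mL → 49.14 mL × 18.13 mg/mL = 890.9082 mg
Total = 319.088 + 890.9082 = 1209.996 mg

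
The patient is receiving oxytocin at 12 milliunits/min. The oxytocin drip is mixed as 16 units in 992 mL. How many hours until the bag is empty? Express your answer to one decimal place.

22.2 hours

12 milliunits/min × 60 min/hr = 720 milliunits/hr
Concentration = 16 units ÷ 992 mL = 0.01612903 units/mL = 16.12903 milliunits/mL
Rate = 720 milliunits/hr ÷ 16.12903 milliunits/mL = 44.64 mL/hr
Duration = 992 mL ÷ 44.64 mL/hr = 22.22222 hr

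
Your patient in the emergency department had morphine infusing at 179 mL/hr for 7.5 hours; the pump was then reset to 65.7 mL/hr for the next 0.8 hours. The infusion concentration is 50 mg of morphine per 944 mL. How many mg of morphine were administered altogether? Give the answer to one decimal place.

Concentration = 50 mg ÷ 944 mL = 0.0529661 mg/mL
Stage 1: 179 mL/hr × 7.5 hr = 1342.5 mL → 1342.5 mL × 0.0529661 mg/mL = 71.10699 mg
Stage 2: 65.7 mL/hr × 0.8 hr = 52.56 mL → 52.56 mL × 0.0529661 mg/mL = 2.783898 mg
Total = 71.10699 + 2.783898 = 73.89089 mg

73.9 mg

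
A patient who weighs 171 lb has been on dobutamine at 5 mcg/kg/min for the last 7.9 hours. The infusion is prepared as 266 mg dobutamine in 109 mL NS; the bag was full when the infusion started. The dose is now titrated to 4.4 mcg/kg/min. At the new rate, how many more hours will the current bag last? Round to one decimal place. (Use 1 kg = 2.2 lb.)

Initial rate:
Weight = 171 lb ÷ 2.2 lb/kg = 77.72727 kg
Dose = 5 mcg/kg/min × 77.72727 kg = 388.6364 mcg/min
388.6364 mcg/min × 60 min/hr = 23318.18 mcg/hr
Concentration = 266 mg ÷ 109 mL = 2.440367 mg/mL = 2440.367 mcg/mL
Rate = 23318.18 mcg/hr ÷ 2440.367 mcg/mL = 9.555195 mL/hr
Volume infused so far = 9.555195 mL/hr × 7.9 hr = 75.48604 mL
Volume remaining = 109 − 75.48604 = 33.51396 mL
New rate:
Dose = 4.4 mcg/kg/min × 77.72727 kg = 342 mcg/min
342 mcg/min × 60 min/hr = 20520 mcg/hr
Rate = 20520 mcg/hr ÷ 2440.367 mcg/mL = 8.408571 mL/hr
Time remaining = 33.51396 mL ÷ 8.408571 mL/hr = 3.98569 hr

4.0 hours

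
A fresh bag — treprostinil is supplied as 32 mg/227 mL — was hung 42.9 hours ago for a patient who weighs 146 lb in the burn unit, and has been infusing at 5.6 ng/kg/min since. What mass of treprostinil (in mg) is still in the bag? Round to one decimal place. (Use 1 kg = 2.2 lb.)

Weight = 146 lb ÷ 2.2 lb/kg = 66.36364 kg
Dose = 5.6 ng/kg/min × 66.36364 kg = 371.6364 ng/min
371.6364 ng/min × 60 min/hr = 22298.18 ng/hr
Concentration = 32 mg ÷ 227 mL = 0.1409692 mg/mL = 140969.2 ng/mL
Rate = 22298.18 ng/hr ÷ 140969.2 ng/mL = 0.1581777 mL/hr
Volume infused = 0.1581777 mL/hr × 42.9 hr = 6.785824 mL
Volume remaining = 227 − 6.785824 = 220.2142 mL
Drug remaining = 220.2142 mL × 140969.2 ng/mL = 31043408 ng = 31.04341 mg

31.0 mg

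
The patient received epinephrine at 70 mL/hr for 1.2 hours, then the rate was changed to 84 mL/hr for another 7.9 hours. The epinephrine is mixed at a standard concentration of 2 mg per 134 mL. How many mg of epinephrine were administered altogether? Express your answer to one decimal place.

11.2 mg

Concentration = 2 mg ÷ 134 mL = 0.01492537 mg/mL
Stage 1: 70 mL/hr × 1.2 hr = 84 mL → 84 mL × 0.01492537 mg/mL = 1.253731 mg
Stage 2: 84 mL/hr × 7.9 hr = 663.6 mL → 663.6 mL × 0.01492537 mg/mL = 9.904478 mg
Total = 1.253731 + 9.904478 = 11.15821 mg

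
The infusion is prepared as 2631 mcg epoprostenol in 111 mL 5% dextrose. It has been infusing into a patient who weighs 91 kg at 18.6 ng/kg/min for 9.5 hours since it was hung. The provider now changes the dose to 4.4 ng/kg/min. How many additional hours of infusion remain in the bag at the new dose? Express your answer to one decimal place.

Initial rate:
Dose = 18.6 ng/kg/min × 91 kg = 1692.6 ng/min
1692.6 ng/min × 60 min/hr = 101556 ng/hr
Concentration = 2631 mcg ÷ 111 mL = 23.7027 mcg/mL = 23702.7 ng/mL
Rate = 101556 ng/hr ÷ 23702.7 ng/mL = 4.284575 mL/hr
Volume infused so far = 4.284575 mL/hr × 9.5 hr = 40.70346 mL
Volume remaining = 111 − 40.70346 = 70.29654 mL
New rate:
Dose = 4.4 ng/kg/min × 91 kg = 400.4 ng/min
400.4 ng/min × 60 min/hr = 24024 ng/hr
Rate = 24024 ng/hr ÷ 23702.7 ng/mL = 1.013555 mL/hr
Time remaining = 70.29654 mL ÷ 1.013555 mL/hr = 69.35639 hr

69.4 hours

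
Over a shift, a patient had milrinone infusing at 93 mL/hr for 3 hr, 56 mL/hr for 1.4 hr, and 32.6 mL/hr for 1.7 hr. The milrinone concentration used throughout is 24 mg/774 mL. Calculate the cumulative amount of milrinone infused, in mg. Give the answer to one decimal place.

Concentration = 24 mg ÷ 774 mL = 0.03100775 mg/mL
Stage 1: 93 mL/hr × 3 hr = 279 mL → 279 mL × 0.03100775 mg/mL = 8.651163 mg
Stage 2: 56 mL/hr × 1.4 hr = 78.4 mL → 78.4 mL × 0.03100775 mg/mL = 2.431008 mg
Stage 3: 32.6 mL/hr × 1.7 hr = 55.42 mL → 55.42 mL × 0.03100775 mg/mL = 1.71845 mg
Total = 8.651163 + 2.431008 + 1.71845 = 12.80062 mg

12.8 mg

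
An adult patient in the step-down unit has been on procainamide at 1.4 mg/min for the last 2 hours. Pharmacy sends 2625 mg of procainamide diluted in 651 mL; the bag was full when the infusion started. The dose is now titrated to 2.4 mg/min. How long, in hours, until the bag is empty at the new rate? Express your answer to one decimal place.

Initial rate:
1.4 mg/min × 60 min/hr = 84 mg/hr
Concentration = 2625 mg ÷ 651 mL = 4.032258 mg/mL
Rate = 84 mg/hr ÷ 4.032258 mg/mL = 20.832 mL/hr
Volume infused so far = 20.832 mL/hr × 2 hr = 41.664 mL
Volume remaining = 651 − 41.664 = 609.336 mL
New rate:
2.4 mg/min × 60 min/hr = 144 mg/hr
Rate = 144 mg/hr ÷ 4.032258 mg/mL = 35.712 mL/hr
Time remaining = 609.336 mL ÷ 35.712 mL/hr = 17.0625 hr

17.1 hours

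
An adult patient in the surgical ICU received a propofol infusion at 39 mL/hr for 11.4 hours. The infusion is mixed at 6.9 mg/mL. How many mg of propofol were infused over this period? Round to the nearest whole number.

3068 mg

Drug rate = 39 mL/hr × 6.9 mg/mL = 269.1 mg/hr
Total = 269.1 mg/hr × 11.4 hr = 3067.74 mg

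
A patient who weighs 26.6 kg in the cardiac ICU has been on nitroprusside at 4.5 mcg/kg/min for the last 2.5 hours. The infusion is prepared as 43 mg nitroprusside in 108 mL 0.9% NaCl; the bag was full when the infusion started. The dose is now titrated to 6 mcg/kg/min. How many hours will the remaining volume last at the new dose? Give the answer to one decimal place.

2.6 hours

Initial rate:
Dose = 4.5 mcg/kg/min × 26.6 kg = 119.7 mcg/min
119.7 mcg/min × 60 min/hr = 7182 mcg/hr
Concentration = 43 mg ÷ 108 mL = 0.3981481 mg/mL = 398.1481 mcg/mL
Rate = 7182 mcg/hr ÷ 398.1481 mcg/mL = 18.03851 mL/hr
Volume infused so far = 18.03851 mL/hr × 2.5 hr = 45.09628 mL
Volume remaining = 108 − 45.09628 = 62.90372 mL
New rate:
Dose = 6 mcg/kg/min × 26.6 kg = 159.6 mcg/min
159.6 mcg/min × 60 min/hr = 9576 mcg/hr
Rate = 9576 mcg/hr ÷ 398.1481 mcg/mL = 24.05135 mL/hr
Time remaining = 62.90372 mL ÷ 24.05135 mL/hr = 2.615393 hr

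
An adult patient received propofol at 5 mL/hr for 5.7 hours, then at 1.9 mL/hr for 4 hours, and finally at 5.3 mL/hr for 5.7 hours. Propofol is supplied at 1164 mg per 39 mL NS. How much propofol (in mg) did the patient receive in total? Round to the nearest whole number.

1979 mg

Concentration = 1164 mg ÷ 39 mL = 29.84615 mg/mL
Stage 1: 5 mL/hr × 5.7 hr = 28.5 mL → 28.5 mL × 29.84615 mg/mL = 850.6154 mg
Stage 2: 1.9 mL/hr × 4 hr = 7.6 mL → 7.6 mL × 29.84615 mg/mL = 226.8308 mg
Stage 3: 5.3 mL/hr × 5.7 hr = 30.21 mL → 30.21 mL × 29.84615 mg/mL = 901.6523 mg
Total = 850.6154 + 226.8308 + 901.6523 = 1979.098 mg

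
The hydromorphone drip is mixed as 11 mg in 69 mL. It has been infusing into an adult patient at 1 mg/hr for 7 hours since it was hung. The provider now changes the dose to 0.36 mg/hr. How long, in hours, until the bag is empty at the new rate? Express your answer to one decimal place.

11.1 hours

Initial rate:
Concentration = 11 mg ÷ 69 mL = 0.1594203 mg/mL
Rate = 1 mg/hr ÷ 0.1594203 mg/mL = 6.272727 mL/hr
Volume infused so far = 6.272727 mL/hr × 7 hr = 43.90909 mL
Volume remaining = 69 − 43.90909 = 25.09091 mL
New rate:
Rate = 0.36 mg/hr ÷ 0.1594203 mg/mL = 2.258182 mL/hr
Time remaining = 25.09091 mL ÷ 2.258182 mL/hr = 11.11111 hr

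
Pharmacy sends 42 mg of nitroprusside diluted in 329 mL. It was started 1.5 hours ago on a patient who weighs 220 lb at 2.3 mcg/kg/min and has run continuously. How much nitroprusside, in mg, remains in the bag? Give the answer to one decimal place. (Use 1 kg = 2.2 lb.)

21.3 mg

Weight = 220 lb ÷ 2.2 lb/kg = 100 kg
Dose = 2.3 mcg/kg/min × 100 kg = 230 mcg/min
230 mcg/min × 60 min/hr = 13800 mcg/hr
Concentration = 42 mg ÷ 329 mL = 0.1276596 mg/mL = 127.6596 mcg/mL
Rate = 13800 mcg/hr ÷ 127.6596 mcg/mL = 108.1 mL/hr
Volume infused = 108.1 mL/hr × 1.5 hr = 162.15 mL
Volume remaining = 329 − 162.15 = 166.85 mL
Drug remaining = 166.85 mL × 127.6596 mcg/mL = 21300 mcg = 21.3 mg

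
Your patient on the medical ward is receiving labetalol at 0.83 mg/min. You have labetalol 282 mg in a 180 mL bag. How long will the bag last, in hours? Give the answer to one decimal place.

5.7 hours

0.83 mg/min × 60 min/hr = 49.8 mg/hr
Concentration = 282 mg ÷ 180 mL = 1.566667 mg/mL
Rate = 49.8 mg/hr ÷ 1.566667 mg/mL = 31.78723 mL/hr
Duration = 180 mL ÷ 31.78723 mL/hr = 5.662651 hr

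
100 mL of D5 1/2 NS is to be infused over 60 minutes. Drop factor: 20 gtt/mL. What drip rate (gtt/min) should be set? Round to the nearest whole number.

100 mL ÷ (60 min) = 1.666667 mL/min
1.666667 mL/min × 20 gtt/mL = 33.33333 gtt/min

33 gtt/min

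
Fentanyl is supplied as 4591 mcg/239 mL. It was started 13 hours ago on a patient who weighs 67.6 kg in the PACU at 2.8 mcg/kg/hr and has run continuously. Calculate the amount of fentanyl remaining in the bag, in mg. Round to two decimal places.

2.13 mg

Dose = 2.8 mcg/kg/hr × 67.6 kg = 189.28 mcg/hr
Concentration = 4591 mcg ÷ 239 mL = 19.20921 mcg/mL
Rate = 189.28 mcg/hr ÷ 19.20921 mcg/mL = 9.853609 mL/hr
Volume infused = 9.853609 mL/hr × 13 hr = 128.0969 mL
Volume remaining = 239 − 128.0969 = 110.9031 mL
Drug remaining = 110.9031 mL × 19.20921 mcg/mL = 2130.36 mcg = 2.13036 mg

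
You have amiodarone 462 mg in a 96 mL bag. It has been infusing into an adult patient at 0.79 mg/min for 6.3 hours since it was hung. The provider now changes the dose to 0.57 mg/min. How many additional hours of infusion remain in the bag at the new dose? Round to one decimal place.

Initial rate:
0.79 mg/min × 60 min/hr = 47.4 mg/hr
Concentration = 462 mg ÷ 96 mL = 4.8125 mg/mL
Rate = 47.4 mg/hr ÷ 4.8125 mg/mL = 9.849351 mL/hr
Volume infused so far = 9.849351 mL/hr × 6.3 hr = 62.05091 mL
Volume remaining = 96 − 62.05091 = 33.94909 mL
New rate:
0.57 mg/min × 60 min/hr = 34.2 mg/hr
Rate = 34.2 mg/hr ÷ 4.8125 mg/mL = 7.106494 mL/hr
Time remaining = 33.94909 mL ÷ 7.106494 mL/hr = 4.777193 hr

4.8 hours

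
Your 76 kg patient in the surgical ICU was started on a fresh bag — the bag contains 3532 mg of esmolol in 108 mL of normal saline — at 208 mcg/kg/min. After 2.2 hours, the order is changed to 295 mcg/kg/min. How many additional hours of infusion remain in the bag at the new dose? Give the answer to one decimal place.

1.1 hours

Initial rate:
Dose = 208 mcg/kg/min × 76 kg = 15808 mcg/min
15808 mcg/min × 60 min/hr = 948480 mcg/hr
Concentration = 3532 mg ÷ 108 mL = 32.7037 mg/mL = 32703.7 mcg/mL
Rate = 948480 mcg/hr ÷ 32703.7 mcg/mL = 29.00222 mL/hr
Volume infused so far = 29.00222 mL/hr × 2.2 hr = 63.80488 mL
Volume remaining = 108 − 63.80488 = 44.19512 mL
New rate:
Dose = 295 mcg/kg/min × 76 kg = 22420 mcg/min
22420 mcg/min × 60 min/hr = 1345200 mcg/hr
Rate = 1345200 mcg/hr ÷ 32703.7 mcg/mL = 41.13296 mL/hr
Time remaining = 44.19512 mL ÷ 41.13296 mL/hr = 1.074445 hr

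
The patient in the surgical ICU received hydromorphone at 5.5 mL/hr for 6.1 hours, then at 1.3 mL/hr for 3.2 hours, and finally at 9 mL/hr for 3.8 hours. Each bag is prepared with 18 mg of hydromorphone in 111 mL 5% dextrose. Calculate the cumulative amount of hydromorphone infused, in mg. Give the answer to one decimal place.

11.7 mg

Concentration = 18 mg ÷ 111 mL = 0.1621622 mg/mL
Stage 1: 5.5 mL/hr × 6.1 hr = 33.55 mL → 33.55 mL × 0.1621622 mg/mL = 5.440541 mg
Stage 2: 1.3 mL/hr × 3.2 hr = 4.16 mL → 4.16 mL × 0.1621622 mg/mL = 0.6745946 mg
Stage 3: 9 mL/hr × 3.8 hr = 34.2 mL → 34.2 mL × 0.1621622 mg/mL = 5.545946 mg
Total = 5.440541 + 0.6745946 + 5.545946 = 11.66108 mg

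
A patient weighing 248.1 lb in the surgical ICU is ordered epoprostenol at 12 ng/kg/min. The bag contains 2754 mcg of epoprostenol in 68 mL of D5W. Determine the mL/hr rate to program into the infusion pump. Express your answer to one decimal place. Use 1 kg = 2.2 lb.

Weight = 248.1 lb ÷ 2.2 lb/kg = 112.7727 kg
Dose = 12 ng/kg/min × 112.7727 kg = 1353.273 ng/min
1353.273 ng/min × 60 min/hr = 81196.36 ng/hr
Concentration = 2754 mcg ÷ 68 mL = 40.5 mcg/mL = 40500 ng/mL
Rate = 81196.36 ng/hr ÷ 40500 ng/mL = 2.004848 mL/hr

2.0 mL/hr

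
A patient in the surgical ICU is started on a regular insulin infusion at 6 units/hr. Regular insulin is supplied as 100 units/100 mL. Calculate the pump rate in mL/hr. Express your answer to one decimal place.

6.0 mL/hr

Concentration = 100 units ÷ 100 mL = 1 units/mL
Rate = 6 units/hr ÷ 1 units/mL = 6 mL/hr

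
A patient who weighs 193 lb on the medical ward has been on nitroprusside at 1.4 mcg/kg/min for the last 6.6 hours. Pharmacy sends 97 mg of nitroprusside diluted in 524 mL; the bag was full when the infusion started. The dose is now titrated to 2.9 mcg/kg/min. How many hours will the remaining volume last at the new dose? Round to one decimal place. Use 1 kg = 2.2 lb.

3.2 hours

Initial rate:
Weight = 193 lb ÷ 2.2 lb/kg = 87.72727 kg
Dose = 1.4 mcg/kg/min × 87.72727 kg = 122.8182 mcg/min
122.8182 mcg/min × 60 min/hr = 7369.091 mcg/hr
Concentration = 97 mg ÷ 524 mL = 0.1851145 mg/mL = 185.1145 mcg/mL
Rate = 7369.091 mcg/hr ÷ 185.1145 mcg/mL = 39.80828 mL/hr
Volume infused so far = 39.80828 mL/hr × 6.6 hr = 262.7347 mL
Volume remaining = 524 − 262.7347 = 261.2653 mL
New rate:
Dose = 2.9 mcg/kg/min × 87.72727 kg = 254.4091 mcg/min
254.4091 mcg/min × 60 min/hr = 15264.55 mcg/hr
Rate = 15264.55 mcg/hr ÷ 185.1145 mcg/mL = 82.46002 mL/hr
Time remaining = 261.2653 mL ÷ 82.46002 mL/hr = 3.168388 hr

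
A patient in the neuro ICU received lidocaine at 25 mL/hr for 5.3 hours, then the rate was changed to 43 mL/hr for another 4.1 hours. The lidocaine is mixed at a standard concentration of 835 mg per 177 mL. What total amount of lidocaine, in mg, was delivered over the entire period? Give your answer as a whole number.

1457 mg

Concentration = 835 mg ÷ 177 mL = 4.717514 mg/mL
Stage 1: 25 mL/hr × 5.3 hr = 132.5 mL → 132.5 mL × 4.717514 mg/mL = 625.0706 mg
Stage 2: 43 mL/hr × 4.1 hr = 176.3 mL → 176.3 mL × 4.717514 mg/mL = 831.6977 mg
Total = 625.0706 + 831.6977 = 1456.768 mg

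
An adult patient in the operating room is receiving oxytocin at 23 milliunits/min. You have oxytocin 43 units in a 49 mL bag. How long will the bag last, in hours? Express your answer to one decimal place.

23 milliunits/min × 60 min/hr = 1380 milliunits/hr
Concentration = 43 units ÷ 49 mL = 0.877551 units/mL = 877.551 milliunits/mL
Rate = 1380 milliunits/hr ÷ 877.551 milliunits/mL = 1.572558 mL/hr
Duration = 49 mL ÷ 1.572558 mL/hr = 31.15942 hr

31.2 hours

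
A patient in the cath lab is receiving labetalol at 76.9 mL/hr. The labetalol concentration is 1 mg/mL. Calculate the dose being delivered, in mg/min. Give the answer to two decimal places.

Drug rate = 76.9 mL/hr × 1 mg/mL = 76.9 mg/hr
76.9 mg/hr ÷ 60 min/hr = 1.281667 mg/min

1.28 mg/min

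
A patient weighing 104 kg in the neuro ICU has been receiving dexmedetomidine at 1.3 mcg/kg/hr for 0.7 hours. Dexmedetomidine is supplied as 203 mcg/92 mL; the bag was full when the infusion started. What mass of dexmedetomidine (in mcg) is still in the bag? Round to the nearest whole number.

108 mcg

Dose = 1.3 mcg/kg/hr × 104 kg = 135.2 mcg/hr
Concentration = 203 mcg ÷ 92 mL = 2.206522 mcg/mL
Rate = 135.2 mcg/hr ÷ 2.206522 mcg/mL = 61.27291 mL/hr
Volume infused = 61.27291 mL/hr × 0.7 hr = 42.89103 mL
Volume remaining = 92 − 42.89103 = 49.10897 mL
Drug remaining = 49.10897 mL × 2.206522 mcg/mL = 108.36 mcg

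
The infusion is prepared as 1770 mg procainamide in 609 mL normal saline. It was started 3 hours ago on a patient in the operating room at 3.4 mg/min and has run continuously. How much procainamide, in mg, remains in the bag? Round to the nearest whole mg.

3.4 mg/min × 60 min/hr = 204 mg/hr
Concentration = 1770 mg ÷ 609 mL = 2.906404 mg/mL
Rate = 204 mg/hr ÷ 2.906404 mg/mL = 70.18983 mL/hr
Volume infused = 70.18983 mL/hr × 3 hr = 210.5695 mL
Volume remaining = 609 − 210.5695 = 398.4305 mL
Drug remaining = 398.4305 mL × 2.906404 mg/mL = 1158 mg

1158 mg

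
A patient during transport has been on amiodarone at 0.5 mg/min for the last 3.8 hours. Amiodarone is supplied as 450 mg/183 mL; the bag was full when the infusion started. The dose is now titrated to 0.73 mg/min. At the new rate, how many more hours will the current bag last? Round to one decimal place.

7.7 hours

Initial rate:
0.5 mg/min × 60 min/hr = 30 mg/hr
Concentration = 450 mg ÷ 183 mL = 2.459016 mg/mL
Rate = 30 mg/hr ÷ 2.459016 mg/mL = 12.2 mL/hr
Volume infused so far = 12.2 mL/hr × 3.8 hr = 46.36 mL
Volume remaining = 183 − 46.36 = 136.64 mL
New rate:
0.73 mg/min × 60 min/hr = 43.8 mg/hr
Rate = 43.8 mg/hr ÷ 2.459016 mg/mL = 17.812 mL/hr
Time remaining = 136.64 mL ÷ 17.812 mL/hr = 7.671233 hr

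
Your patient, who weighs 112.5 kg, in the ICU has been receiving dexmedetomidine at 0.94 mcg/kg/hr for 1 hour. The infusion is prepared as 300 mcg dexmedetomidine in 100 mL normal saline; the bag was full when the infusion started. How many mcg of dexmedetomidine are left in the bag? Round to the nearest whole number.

194 mcg

Dose = 0.94 mcg/kg/hr × 112.5 kg = 105.75 mcg/hr
Concentration = 300 mcg ÷ 100 mL = 3 mcg/mL
Rate = 105.75 mcg/hr ÷ 3 mcg/mL = 35.25 mL/hr
Volume infused = 35.25 mL/hr × 1 hr = 35.25 mL
Volume remaining = 100 − 35.25 = 64.75 mL
Drug remaining = 64.75 mL × 3 mcg/mL = 194.25 mcg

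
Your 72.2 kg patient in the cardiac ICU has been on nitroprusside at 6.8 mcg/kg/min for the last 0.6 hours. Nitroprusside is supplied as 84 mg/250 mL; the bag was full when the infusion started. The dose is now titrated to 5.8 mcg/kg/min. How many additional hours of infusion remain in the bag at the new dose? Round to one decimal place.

Initial rate:
Dose = 6.8 mcg/kg/min × 72.2 kg = 490.96 mcg/min
490.96 mcg/min × 60 min/hr = 29457.6 mcg/hr
Concentration = 84 mg ÷ 250 mL = 0.336 mg/mL = 336 mcg/mL
Rate = 29457.6 mcg/hr ÷ 336 mcg/mL = 87.67143 mL/hr
Volume infused so far = 87.67143 mL/hr × 0.6 hr = 52.60286 mL
Volume remaining = 250 − 52.60286 = 197.3971 mL
New rate:
Dose = 5.8 mcg/kg/min × 72.2 kg = 418.76 mcg/min
418.76 mcg/min × 60 min/hr = 25125.6 mcg/hr
Rate = 25125.6 mcg/hr ÷ 336 mcg/mL = 74.77857 mL/hr
Time remaining = 197.3971 mL ÷ 74.77857 mL/hr = 2.639755 hr

2.6 hours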